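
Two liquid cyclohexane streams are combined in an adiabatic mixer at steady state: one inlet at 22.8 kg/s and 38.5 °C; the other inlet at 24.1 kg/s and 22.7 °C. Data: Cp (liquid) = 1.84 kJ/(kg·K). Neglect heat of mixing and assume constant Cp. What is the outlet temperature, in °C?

T_out = 30.4 °C

Energy balance with Q = 0: Σ ṁᵢCp,ᵢ(T_out − Tᵢ) = 0
Σ ṁᵢCp,ᵢTᵢ = 22.8×1.84×38.5 + 24.1×1.84×22.7 = 2621.8
Σ ṁᵢCp,ᵢ = 22.8×1.84 + 24.1×1.84 = 86.296
T_out = 2621.8 / 86.296 = 30.381 °C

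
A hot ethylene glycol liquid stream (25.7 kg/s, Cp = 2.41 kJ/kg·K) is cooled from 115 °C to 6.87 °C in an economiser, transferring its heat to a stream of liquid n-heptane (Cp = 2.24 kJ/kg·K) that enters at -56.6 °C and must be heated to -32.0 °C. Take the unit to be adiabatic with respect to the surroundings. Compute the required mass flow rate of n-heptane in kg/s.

Heat released by hot stream: Q = 25.7 × 2.41 × (115 − 6.87) = 6697.2 kJ/s
Energy balance on cold side (adiabatic exchanger): Q = ṁ_c·Cp_c·(T_c,out − T_c,in)
ṁ_c = 6697.2 / [2.24 × (-32.0 − -56.6)] = 121.54 kg/s

ṁ_c = 122 kg/s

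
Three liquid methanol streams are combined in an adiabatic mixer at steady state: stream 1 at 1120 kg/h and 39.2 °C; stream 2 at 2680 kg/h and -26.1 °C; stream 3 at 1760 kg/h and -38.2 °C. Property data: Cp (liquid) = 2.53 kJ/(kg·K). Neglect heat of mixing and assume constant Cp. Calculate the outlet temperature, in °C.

Adiabatic, steady state ⇒ Σ ṁᵢCp,ᵢ(T_out − Tᵢ) = 0
T_out = Σ ṁᵢCp,ᵢTᵢ / Σ ṁᵢCp,ᵢ
      = -235990 / 14067 = -16.776 °C

T_out = -16.8 °C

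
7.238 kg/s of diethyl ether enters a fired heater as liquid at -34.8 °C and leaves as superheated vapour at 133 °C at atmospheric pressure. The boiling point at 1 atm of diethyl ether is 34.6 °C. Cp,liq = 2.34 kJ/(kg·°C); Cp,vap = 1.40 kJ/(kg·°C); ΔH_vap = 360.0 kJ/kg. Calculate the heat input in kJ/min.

Q = 287000 kJ/min

liquid -34.8→34.6 °C: 162.4 kJ/kg
vaporisation at 34.6 °C: 360 kJ/kg
vapour 34.6→133 °C: 137.76 kJ/kg
Δh = 162.4 + 360 + 137.76 = 660.16 kJ/kg
Q = ṁ·Δh = 7.238 kg/s × 660.16 kJ/kg = 4778.2 kJ/s
|Q| = 4778.2 kW = 286690 kJ/min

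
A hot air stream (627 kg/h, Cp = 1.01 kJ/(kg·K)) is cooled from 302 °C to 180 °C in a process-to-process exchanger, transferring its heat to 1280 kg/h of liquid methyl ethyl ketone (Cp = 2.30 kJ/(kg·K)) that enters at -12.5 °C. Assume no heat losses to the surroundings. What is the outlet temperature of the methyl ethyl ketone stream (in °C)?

Heat released by hot stream: Q = 627 × 1.01 × (302 − 180) = 77259 kJ/h
Energy balance on cold side (adiabatic exchanger): Q = ṁ_c·Cp_c·(T_c,out − T_c,in)
T_c,out = -12.5 + 77259/(1280 × 2.30) = 13.743 °C

T_c,out = 13.7 °C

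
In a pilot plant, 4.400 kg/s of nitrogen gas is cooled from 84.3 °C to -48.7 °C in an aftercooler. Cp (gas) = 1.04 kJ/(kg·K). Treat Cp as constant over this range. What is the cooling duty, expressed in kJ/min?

Q = ṁ·Cp·ΔT = 4.400 × 1.04 × (-48.7 − 84.3) = -608.61 kJ/s
Cooling duty = 36516 kJ/min

Q_c = 36500 kJ/min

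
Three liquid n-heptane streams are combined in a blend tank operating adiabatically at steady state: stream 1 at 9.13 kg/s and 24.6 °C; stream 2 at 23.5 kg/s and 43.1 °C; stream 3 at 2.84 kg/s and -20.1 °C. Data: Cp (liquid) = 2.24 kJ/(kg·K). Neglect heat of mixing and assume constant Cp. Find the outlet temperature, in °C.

No heat crosses the boundary, so H_out = H_in.
Σ ṁᵢCp,ᵢTᵢ = 9.13×2.24×24.6 + 23.5×2.24×43.1 + 2.84×2.24×-20.1 = 2644
Σ ṁᵢCp,ᵢ = 9.13×2.24 + 23.5×2.24 + 2.84×2.24 = 79.453
T_out = 2644 / 79.453 = 33.278 °C

T_out = 33.3 °C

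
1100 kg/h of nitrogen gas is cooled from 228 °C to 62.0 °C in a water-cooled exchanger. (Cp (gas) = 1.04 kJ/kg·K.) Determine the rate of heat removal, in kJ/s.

Q = ṁ·Cp·ΔT = 1100 × 1.04 × (62.0 − 228) = -189900 kJ/h
Converting: 189900 / 3600 s = 52.751 kW

Q_c = 52.8 kJ/s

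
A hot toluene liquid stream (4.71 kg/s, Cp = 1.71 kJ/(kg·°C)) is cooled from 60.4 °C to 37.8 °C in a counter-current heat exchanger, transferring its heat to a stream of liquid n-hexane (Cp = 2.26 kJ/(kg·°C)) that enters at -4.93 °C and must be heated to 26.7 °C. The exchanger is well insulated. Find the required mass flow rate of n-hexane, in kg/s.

Heat released by hot stream: Q = 4.71 × 1.71 × (60.4 − 37.8) = 182.02 kJ/s
Energy balance on cold side (adiabatic exchanger): Q = ṁ_c·Cp_c·(T_c,out − T_c,in)
ṁ_c = 182.02 / [2.26 × (26.7 − -4.93)] = 2.5463 kg/s

ṁ_c = 2.55 kg/s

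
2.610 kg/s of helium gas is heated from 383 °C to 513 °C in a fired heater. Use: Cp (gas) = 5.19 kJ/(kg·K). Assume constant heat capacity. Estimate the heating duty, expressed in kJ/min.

Q = 106000 kJ/min

Q = ṁ·Cp·ΔT = 2.610 × 5.19 × (513 − 383) = 1761 kJ/s
Heating duty = 105660 kJ/min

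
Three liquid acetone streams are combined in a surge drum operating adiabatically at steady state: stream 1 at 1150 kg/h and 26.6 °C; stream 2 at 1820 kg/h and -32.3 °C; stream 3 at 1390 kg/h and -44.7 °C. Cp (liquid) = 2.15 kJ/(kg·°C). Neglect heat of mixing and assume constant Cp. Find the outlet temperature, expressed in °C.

Adiabatic, steady state ⇒ Σ ṁᵢCp,ᵢ(T_out − Tᵢ) = 0
T_out = Σ ṁᵢCp,ᵢTᵢ / Σ ṁᵢCp,ᵢ
      = -194210 / 9374 = -20.718 °C

T_out = -20.7 °C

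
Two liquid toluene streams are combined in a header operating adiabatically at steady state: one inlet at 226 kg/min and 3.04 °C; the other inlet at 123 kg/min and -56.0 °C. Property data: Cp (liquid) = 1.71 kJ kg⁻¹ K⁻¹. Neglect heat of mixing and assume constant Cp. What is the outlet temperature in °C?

No heat crosses the boundary, so H_out = H_in.
T_out = Σ ṁᵢCp,ᵢTᵢ / Σ ṁᵢCp,ᵢ
      = -10604 / 596.79 = -17.768 °C

T_out = -17.8 °C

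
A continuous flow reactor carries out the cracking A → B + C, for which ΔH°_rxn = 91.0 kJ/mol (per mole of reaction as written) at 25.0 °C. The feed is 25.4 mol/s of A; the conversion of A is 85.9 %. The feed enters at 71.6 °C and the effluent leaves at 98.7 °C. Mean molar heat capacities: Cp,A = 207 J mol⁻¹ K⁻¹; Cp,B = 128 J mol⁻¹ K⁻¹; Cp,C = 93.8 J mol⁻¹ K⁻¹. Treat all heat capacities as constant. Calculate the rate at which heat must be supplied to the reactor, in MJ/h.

Q_in = 7750 MJ/h

Extent of reaction ξ = 0.859 × 25.4 = 21.819 mol/s
Reaction term: ξ·ΔH°_rxn = 21.819 × 91.0 = 1985.5 kJ/s
Sensible, feed 71.6→25 °C: -245.01 kJ/s
Outlet flows (mol/s): A 3.5814, B 21.819, C 21.819
Sensible, products 25→98.7 °C: 411.3 kJ/s
Q = ΔH = 2151.8 kJ/s = 2151.8 kW
Heat supplied = 7746.4 MJ/h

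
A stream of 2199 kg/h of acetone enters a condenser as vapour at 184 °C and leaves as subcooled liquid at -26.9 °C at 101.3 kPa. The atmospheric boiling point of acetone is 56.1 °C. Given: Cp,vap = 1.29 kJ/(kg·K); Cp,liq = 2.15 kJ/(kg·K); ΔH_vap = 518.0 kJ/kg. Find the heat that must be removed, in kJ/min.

vapour 184→56.1 °C: -164.99 kJ/kg
condensation at 56.1 °C: -518 kJ/kg
liquid 56.1→-26.9 °C: -178.45 kJ/kg
Δh = -164.99 + -518 + -178.45 = -861.44 kJ/kg
Q = ṁ·Δh = 2199 kg/h × -861.44 kJ/kg = -1.8943e+06 kJ/h
|Q| = 526.2 kW = 31572 kJ/min

Q_c = 31600 kJ/min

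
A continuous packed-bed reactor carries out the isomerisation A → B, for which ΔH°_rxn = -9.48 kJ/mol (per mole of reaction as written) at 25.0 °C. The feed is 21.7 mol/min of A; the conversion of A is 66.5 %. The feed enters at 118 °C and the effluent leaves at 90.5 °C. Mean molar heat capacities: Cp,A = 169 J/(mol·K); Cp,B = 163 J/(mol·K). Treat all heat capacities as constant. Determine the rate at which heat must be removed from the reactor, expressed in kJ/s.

Extent of reaction ξ = 0.665 × 21.7 = 14.431 mol/min
Reaction term: ξ·ΔH°_rxn = 14.431 × -9.48 = -136.8 kJ/min
Sensible, feed 118→25 °C: -341.06 kJ/min
Outlet flows (mol/min): A 7.2695, B 14.431
Sensible, products 25→90.5 °C: 234.54 kJ/min
Q = ΔH = -243.32 kJ/min = -4.0554 kW
Heat removed = 4.0554 kJ/s

Q_out = 4.06 kJ/s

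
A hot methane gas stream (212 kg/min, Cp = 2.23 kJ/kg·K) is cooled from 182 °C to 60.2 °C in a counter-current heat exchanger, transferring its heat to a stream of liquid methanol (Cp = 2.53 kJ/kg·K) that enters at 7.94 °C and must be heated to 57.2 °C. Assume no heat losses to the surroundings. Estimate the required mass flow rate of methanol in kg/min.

Heat released by hot stream: Q = 212 × 2.23 × (182 − 60.2) = 57582 kJ/min
Energy balance on cold side (adiabatic exchanger): Q = ṁ_c·Cp_c·(T_c,out − T_c,in)
ṁ_c = 57582 / [2.53 × (57.2 − 7.94)] = 462.03 kg/min

ṁ_c = 462 kg/min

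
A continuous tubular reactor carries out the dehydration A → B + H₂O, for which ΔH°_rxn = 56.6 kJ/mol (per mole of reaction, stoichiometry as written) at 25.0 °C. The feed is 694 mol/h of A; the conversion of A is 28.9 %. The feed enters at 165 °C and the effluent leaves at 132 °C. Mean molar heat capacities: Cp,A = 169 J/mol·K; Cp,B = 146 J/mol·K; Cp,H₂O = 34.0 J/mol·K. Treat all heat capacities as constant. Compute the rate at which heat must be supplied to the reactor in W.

Extent of reaction ξ = 0.289 × 694 = 200.57 mol/h
Reaction term: ξ·ΔH°_rxn = 200.57 × 56.6 = 11352 kJ/h
Sensible, feed 165→25 °C: -16420 kJ/h
Outlet flows (mol/h): A 493.43, B 200.57, H₂O 200.57
Sensible, products 25→132 °C: 12786 kJ/h
Q = ΔH = 7717.7 kJ/h = 2.1438 kW
Heat supplied = 2143.8 W

Q_in = 2140 W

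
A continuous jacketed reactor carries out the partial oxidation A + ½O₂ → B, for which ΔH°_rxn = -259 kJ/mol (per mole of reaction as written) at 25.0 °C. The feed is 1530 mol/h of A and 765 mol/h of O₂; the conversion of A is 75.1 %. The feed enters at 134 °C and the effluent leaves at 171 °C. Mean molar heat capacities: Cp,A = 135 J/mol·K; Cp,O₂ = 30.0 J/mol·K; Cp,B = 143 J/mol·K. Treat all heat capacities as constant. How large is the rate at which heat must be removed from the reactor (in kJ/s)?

Q_out = 80.6 kJ/s

Extent of reaction ξ = 0.751 × 1530 = 1149 mol/h
Reaction term: ξ·ΔH°_rxn = 1149 × -259 = -297600 kJ/h
Sensible, feed 134→25 °C: -25016 kJ/h
Outlet flows (mol/h): A 380.97, O₂ 190.49, B 1149
Sensible, products 25→171 °C: 32333 kJ/h
Q = ΔH = -290280 kJ/h = -80.634 kW
Heat removed = 80.634 kJ/s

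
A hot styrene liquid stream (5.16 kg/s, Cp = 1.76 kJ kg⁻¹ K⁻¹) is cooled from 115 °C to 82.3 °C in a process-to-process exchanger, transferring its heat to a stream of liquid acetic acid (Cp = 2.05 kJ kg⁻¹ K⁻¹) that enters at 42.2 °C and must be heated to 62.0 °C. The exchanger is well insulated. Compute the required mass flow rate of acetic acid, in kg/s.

Heat released by hot stream: Q = 5.16 × 1.76 × (115 − 82.3) = 296.97 kJ/s
Energy balance on cold side (adiabatic exchanger): Q = ṁ_c·Cp_c·(T_c,out − T_c,in)
ṁ_c = 296.97 / [2.05 × (62.0 − 42.2)] = 7.3163 kg/s

ṁ_c = 7.32 kg/s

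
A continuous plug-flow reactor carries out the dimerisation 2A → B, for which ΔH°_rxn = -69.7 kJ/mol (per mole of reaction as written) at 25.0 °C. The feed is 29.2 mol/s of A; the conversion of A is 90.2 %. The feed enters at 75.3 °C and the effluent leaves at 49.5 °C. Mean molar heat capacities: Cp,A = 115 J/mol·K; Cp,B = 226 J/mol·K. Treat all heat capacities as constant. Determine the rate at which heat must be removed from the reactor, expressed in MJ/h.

Q_out = 3620 MJ/h

Extent of reaction ξ = 0.902 × 29.2 / 2 = 13.169 mol/s
Reaction term: ξ·ΔH°_rxn = 13.169 × -69.7 = -917.89 kJ/s
Sensible, feed 75.3→25 °C: -168.91 kJ/s
Outlet flows (mol/s): A 2.8616, B 13.169
Sensible, products 25→49.5 °C: 80.98 kJ/s
Q = ΔH = -1005.8 kJ/s = -1005.8 kW
Heat removed = 3621 MJ/h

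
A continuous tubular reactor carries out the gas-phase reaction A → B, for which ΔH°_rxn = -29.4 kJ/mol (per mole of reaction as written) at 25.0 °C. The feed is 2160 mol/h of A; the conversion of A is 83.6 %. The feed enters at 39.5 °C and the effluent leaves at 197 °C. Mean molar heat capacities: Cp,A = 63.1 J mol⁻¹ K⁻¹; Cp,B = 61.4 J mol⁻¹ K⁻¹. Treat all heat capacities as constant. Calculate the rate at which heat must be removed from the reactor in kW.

Q_out = 8.93 kW

Extent of reaction ξ = 0.836 × 2160 = 1805.8 mol/h
Reaction term: ξ·ΔH°_rxn = 1805.8 × -29.4 = -53089 kJ/h
Sensible, feed 39.5→25 °C: -1976.3 kJ/h
Outlet flows (mol/h): A 354.24, B 1805.8
Sensible, products 25→197 °C: 22915 kJ/h
Q = ΔH = -32151 kJ/h = -8.9308 kW
Heat removed = 8.9308 kW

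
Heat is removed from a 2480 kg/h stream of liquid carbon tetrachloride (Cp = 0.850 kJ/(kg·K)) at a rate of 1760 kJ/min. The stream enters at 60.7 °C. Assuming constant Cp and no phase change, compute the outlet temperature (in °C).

T_out = 10.6 °C

Q = 1760 kJ/min = 105600 kJ/h
ΔT = Q/(ṁ·Cp) = 105600/(2480×0.850) = 50.095 K
T_out = 60.7 − 50.095 = 10.605 °C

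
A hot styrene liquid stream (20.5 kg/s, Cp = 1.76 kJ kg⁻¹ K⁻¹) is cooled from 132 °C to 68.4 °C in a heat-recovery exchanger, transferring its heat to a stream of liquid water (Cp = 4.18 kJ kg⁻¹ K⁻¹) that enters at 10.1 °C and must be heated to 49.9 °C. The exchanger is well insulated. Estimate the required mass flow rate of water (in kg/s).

Heat released by hot stream: Q = 20.5 × 1.76 × (132 − 68.4) = 2294.7 kJ/s
Energy balance on cold side (adiabatic exchanger): Q = ṁ_c·Cp_c·(T_c,out − T_c,in)
ṁ_c = 2294.7 / [4.18 × (49.9 − 10.1)] = 13.793 kg/s

ṁ_c = 13.8 kg/s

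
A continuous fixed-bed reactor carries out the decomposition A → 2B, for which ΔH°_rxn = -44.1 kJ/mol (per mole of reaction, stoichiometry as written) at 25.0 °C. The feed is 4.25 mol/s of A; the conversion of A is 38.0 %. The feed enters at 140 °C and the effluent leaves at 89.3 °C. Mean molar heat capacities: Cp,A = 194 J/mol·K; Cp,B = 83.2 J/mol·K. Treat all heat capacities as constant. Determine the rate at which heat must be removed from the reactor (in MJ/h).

Extent of reaction ξ = 0.380 × 4.25 = 1.615 mol/s
Reaction term: ξ·ΔH°_rxn = 1.615 × -44.1 = -71.222 kJ/s
Sensible, feed 140→25 °C: -94.817 kJ/s
Outlet flows (mol/s): A 2.635, B 3.23
Sensible, products 25→89.3 °C: 50.149 kJ/s
Q = ΔH = -115.89 kJ/s = -115.89 kW
Heat removed = 417.2 MJ/h

Q_out = 417 MJ/h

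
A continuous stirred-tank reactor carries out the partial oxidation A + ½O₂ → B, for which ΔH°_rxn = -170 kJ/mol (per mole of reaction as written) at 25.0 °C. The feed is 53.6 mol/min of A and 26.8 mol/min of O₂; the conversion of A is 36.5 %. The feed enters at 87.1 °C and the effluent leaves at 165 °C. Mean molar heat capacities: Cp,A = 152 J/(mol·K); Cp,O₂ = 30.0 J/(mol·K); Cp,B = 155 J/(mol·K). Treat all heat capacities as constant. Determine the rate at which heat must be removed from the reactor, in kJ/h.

Extent of reaction ξ = 0.365 × 53.6 = 19.564 mol/min
Reaction term: ξ·ΔH°_rxn = 19.564 × -170 = -3325.9 kJ/min
Sensible, feed 87.1→25 °C: -555.87 kJ/min
Outlet flows (mol/min): A 34.036, O₂ 17.018, B 19.564
Sensible, products 25→165 °C: 1220.3 kJ/min
Q = ΔH = -2661.4 kJ/min = -44.357 kW
Heat removed = 159690 kJ/h

Q_out = 160000 kJ/h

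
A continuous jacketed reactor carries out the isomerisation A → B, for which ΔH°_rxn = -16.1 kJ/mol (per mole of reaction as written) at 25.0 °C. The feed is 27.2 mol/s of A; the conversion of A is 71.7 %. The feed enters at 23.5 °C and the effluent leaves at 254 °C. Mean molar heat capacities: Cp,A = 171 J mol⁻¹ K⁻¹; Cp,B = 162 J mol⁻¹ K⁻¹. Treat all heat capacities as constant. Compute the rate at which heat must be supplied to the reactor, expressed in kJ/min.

Q_in = 43100 kJ/min

Extent of reaction ξ = 0.717 × 27.2 = 19.502 mol/s
Reaction term: ξ·ΔH°_rxn = 19.502 × -16.1 = -313.99 kJ/s
Sensible, feed 23.5→25 °C: 6.9768 kJ/s
Outlet flows (mol/s): A 7.6976, B 19.502
Sensible, products 25→254 °C: 1024.9 kJ/s
Q = ΔH = 717.92 kJ/s = 717.92 kW
Heat supplied = 43075 kJ/min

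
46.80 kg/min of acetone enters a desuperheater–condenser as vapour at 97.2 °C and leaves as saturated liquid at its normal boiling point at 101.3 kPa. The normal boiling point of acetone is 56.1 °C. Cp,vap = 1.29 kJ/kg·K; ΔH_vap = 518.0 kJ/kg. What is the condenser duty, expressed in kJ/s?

Q_c = 445 kJ/s

vapour 97.2→56.1 °C: -53.019 kJ/kg
condensation at 56.1 °C: -518 kJ/kg
Δh = -53.019 + -518 = -571.02 kJ/kg
Q = ṁ·Δh = 46.80 kg/min × -571.02 kJ/kg = -26724 kJ/min
|Q| = 445.39 kW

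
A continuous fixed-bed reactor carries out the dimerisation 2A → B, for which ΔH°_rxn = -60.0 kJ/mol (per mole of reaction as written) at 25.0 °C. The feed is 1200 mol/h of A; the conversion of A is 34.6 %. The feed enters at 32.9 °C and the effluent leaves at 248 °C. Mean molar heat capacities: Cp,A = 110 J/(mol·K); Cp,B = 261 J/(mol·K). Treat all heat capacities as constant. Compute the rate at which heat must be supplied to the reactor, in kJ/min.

Q_in = 297 kJ/min

Extent of reaction ξ = 0.346 × 1200 / 2 = 207.6 mol/h
Reaction term: ξ·ΔH°_rxn = 207.6 × -60.0 = -12456 kJ/h
Sensible, feed 32.9→25 °C: -1042.8 kJ/h
Outlet flows (mol/h): A 784.8, B 207.6
Sensible, products 25→248 °C: 31334 kJ/h
Q = ΔH = 17835 kJ/h = 4.9542 kW
Heat supplied = 297.25 kJ/min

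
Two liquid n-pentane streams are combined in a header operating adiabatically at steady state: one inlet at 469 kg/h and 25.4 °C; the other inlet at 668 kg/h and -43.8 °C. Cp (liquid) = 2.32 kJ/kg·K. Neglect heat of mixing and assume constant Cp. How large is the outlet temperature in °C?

T_out = -15.3 °C

No heat crosses the boundary, so H_out = H_in.
T_out = Σ ṁᵢCp,ᵢTᵢ / Σ ṁᵢCp,ᵢ
      = -40242 / 2637.8 = -15.256 °C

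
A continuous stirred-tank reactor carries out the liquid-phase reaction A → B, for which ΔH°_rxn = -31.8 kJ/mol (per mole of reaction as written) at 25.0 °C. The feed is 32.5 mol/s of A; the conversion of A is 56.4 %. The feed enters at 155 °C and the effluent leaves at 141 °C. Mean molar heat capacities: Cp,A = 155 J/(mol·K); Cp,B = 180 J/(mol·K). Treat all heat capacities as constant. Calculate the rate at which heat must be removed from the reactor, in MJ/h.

Extent of reaction ξ = 0.564 × 32.5 = 18.33 mol/s
Reaction term: ξ·ΔH°_rxn = 18.33 × -31.8 = -582.89 kJ/s
Sensible, feed 155→25 °C: -654.88 kJ/s
Outlet flows (mol/s): A 14.17, B 18.33
Sensible, products 25→141 °C: 637.51 kJ/s
Q = ΔH = -600.26 kJ/s = -600.26 kW
Heat removed = 2160.9 MJ/h

Q_out = 2160 MJ/h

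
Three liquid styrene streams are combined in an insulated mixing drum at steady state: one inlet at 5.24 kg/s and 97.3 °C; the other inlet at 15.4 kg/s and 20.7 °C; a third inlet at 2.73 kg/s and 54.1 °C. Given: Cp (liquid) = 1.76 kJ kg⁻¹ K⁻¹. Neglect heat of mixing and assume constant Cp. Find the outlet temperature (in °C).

T_out = 41.8 °C

No heat crosses the boundary, so H_out = H_in.
T_out = Σ ṁᵢCp,ᵢTᵢ / Σ ṁᵢCp,ᵢ
      = 1718.3 / 41.131 = 41.777 °C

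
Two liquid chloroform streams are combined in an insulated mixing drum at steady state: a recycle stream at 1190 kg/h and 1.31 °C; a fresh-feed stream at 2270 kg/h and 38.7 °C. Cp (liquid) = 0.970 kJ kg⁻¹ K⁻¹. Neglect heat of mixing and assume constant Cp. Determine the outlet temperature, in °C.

Adiabatic, steady state ⇒ Σ ṁᵢCp,ᵢ(T_out − Tᵢ) = 0
Σ ṁᵢCp,ᵢTᵢ = 1190×0.970×1.31 + 2270×0.970×38.7 = 86726
Σ ṁᵢCp,ᵢ = 1190×0.970 + 2270×0.970 = 3356.2
T_out = 86726 / 3356.2 = 25.84 °C

T_out = 25.8 °C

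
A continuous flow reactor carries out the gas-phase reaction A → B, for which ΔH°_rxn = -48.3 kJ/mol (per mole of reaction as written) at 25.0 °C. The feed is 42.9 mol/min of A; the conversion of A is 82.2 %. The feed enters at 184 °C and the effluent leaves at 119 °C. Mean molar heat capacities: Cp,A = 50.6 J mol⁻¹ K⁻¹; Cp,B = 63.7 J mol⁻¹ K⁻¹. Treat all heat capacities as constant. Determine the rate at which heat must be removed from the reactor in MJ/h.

Extent of reaction ξ = 0.822 × 42.9 = 35.264 mol/min
Reaction term: ξ·ΔH°_rxn = 35.264 × -48.3 = -1703.2 kJ/min
Sensible, feed 184→25 °C: -345.15 kJ/min
Outlet flows (mol/min): A 7.6362, B 35.264
Sensible, products 25→119 °C: 247.47 kJ/min
Q = ΔH = -1800.9 kJ/min = -30.015 kW
Heat removed = 108.05 MJ/h

Q_out = 108 MJ/h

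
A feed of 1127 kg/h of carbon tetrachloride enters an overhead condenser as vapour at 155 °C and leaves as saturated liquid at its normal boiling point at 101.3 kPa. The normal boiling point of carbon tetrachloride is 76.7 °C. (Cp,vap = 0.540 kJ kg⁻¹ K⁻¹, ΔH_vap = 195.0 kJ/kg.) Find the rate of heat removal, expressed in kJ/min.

vapour 155→76.7 °C: -42.282 kJ/kg
condensation at 76.7 °C: -195 kJ/kg
Δh = -42.282 + -195 = -237.28 kJ/kg
Q = ṁ·Δh = 1127 kg/h × -237.28 kJ/kg = -267420 kJ/h
|Q| = 74.282 kW = 4456.9 kJ/min

Q_c = 4460 kJ/min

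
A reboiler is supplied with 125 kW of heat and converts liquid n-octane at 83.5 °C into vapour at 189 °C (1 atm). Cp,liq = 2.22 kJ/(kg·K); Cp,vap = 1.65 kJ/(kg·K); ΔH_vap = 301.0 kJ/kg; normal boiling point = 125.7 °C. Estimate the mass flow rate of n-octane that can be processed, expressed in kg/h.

ṁ = 902 kg/h

Δh = 2.22×(125.7−83.5) + 301.0 + 1.65×(189−125.7) = 499.13 kJ/kg
Q = 125 kW = 125 kJ/s = 450000 kJ/h
ṁ = Q/Δh = 450000 / 499.13 = 901.57 kg/h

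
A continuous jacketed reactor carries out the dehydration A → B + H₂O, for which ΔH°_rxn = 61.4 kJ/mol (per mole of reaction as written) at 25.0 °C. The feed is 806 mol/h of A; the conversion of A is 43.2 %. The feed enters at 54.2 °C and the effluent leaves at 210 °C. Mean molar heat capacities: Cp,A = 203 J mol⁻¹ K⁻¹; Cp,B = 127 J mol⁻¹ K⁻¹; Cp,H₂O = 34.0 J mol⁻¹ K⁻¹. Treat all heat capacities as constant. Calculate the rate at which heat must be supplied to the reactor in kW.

Extent of reaction ξ = 0.432 × 806 = 348.19 mol/h
Reaction term: ξ·ΔH°_rxn = 348.19 × 61.4 = 21379 kJ/h
Sensible, feed 54.2→25 °C: -4777.6 kJ/h
Outlet flows (mol/h): A 457.81, B 348.19, H₂O 348.19
Sensible, products 25→210 °C: 27564 kJ/h
Q = ΔH = 44165 kJ/h = 12.268 kW
Heat supplied = 12.268 kW

Q_in = 12.3 kW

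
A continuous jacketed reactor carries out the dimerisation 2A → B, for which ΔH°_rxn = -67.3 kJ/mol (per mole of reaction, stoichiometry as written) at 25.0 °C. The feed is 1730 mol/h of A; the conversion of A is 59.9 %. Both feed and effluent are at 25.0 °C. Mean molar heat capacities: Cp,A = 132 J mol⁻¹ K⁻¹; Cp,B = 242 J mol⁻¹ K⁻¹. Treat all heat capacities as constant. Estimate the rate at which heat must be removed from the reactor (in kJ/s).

Q_out = 9.69 kJ/s

Extent of reaction ξ = 0.599 × 1730 / 2 = 518.13 mol/h
Reaction term: ξ·ΔH°_rxn = 518.13 × -67.3 = -34870 kJ/h
Q = ΔH = -34870 kJ/h = -9.6862 kW
Heat removed = 9.6862 kJ/s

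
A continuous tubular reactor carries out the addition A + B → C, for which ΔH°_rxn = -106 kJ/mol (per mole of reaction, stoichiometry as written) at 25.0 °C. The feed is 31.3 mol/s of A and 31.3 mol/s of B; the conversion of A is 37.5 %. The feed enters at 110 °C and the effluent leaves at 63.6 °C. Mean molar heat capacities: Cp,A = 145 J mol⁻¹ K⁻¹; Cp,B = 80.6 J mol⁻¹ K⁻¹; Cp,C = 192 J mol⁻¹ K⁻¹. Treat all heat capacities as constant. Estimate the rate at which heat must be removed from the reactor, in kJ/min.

Extent of reaction ξ = 0.375 × 31.3 = 11.738 mol/s
Reaction term: ξ·ΔH°_rxn = 11.738 × -106 = -1244.2 kJ/s
Sensible, feed 110→25 °C: -600.21 kJ/s
Outlet flows (mol/s): A 19.562, B 19.562, C 11.738
Sensible, products 25→63.6 °C: 257.34 kJ/s
Q = ΔH = -1587 kJ/s = -1587 kW
Heat removed = 95222 kJ/min

Q_out = 95200 kJ/min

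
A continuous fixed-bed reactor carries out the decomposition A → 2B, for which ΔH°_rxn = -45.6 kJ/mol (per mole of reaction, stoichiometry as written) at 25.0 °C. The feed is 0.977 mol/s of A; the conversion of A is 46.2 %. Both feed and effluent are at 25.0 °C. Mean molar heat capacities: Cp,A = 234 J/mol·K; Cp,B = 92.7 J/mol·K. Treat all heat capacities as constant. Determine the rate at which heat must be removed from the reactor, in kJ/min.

Q_out = 1230 kJ/min

Extent of reaction ξ = 0.462 × 0.977 = 0.45137 mol/s
Reaction term: ξ·ΔH°_rxn = 0.45137 × -45.6 = -20.583 kJ/s
Q = ΔH = -20.583 kJ/s = -20.583 kW
Heat removed = 1235 kJ/min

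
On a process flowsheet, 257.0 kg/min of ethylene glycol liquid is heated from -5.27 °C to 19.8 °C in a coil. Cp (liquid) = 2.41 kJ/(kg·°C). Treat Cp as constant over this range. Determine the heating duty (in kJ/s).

Q = ṁ·Cp·ΔT = 257.0 × 2.41 × (19.8 − -5.27) = 15528 kJ/min
Converting: 15528 / 60 s = 258.79 kW

Q = 259 kJ/s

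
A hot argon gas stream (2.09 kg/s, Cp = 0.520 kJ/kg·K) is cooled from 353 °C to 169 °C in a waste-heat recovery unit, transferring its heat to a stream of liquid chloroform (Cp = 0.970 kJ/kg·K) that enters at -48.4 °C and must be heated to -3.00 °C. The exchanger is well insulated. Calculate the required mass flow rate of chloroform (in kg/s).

Heat released by hot stream: Q = 2.09 × 0.520 × (353 − 169) = 199.97 kJ/s
Energy balance on cold side (adiabatic exchanger): Q = ṁ_c·Cp_c·(T_c,out − T_c,in)
ṁ_c = 199.97 / [0.970 × (-3.00 − -48.4)] = 4.5409 kg/s

ṁ_c = 4.54 kg/s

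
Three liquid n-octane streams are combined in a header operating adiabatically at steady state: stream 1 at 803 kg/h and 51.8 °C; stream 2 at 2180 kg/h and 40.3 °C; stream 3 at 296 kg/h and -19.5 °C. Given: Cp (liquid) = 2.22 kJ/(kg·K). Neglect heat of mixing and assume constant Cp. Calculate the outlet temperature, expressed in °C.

T_out = 37.7 °C

No heat crosses the boundary, so H_out = H_in.
Σ ṁᵢCp,ᵢTᵢ = 803×2.22×51.8 + 2180×2.22×40.3 + 296×2.22×-19.5 = 274560
Σ ṁᵢCp,ᵢ = 803×2.22 + 2180×2.22 + 296×2.22 = 7279.4
T_out = 274560 / 7279.4 = 37.718 °C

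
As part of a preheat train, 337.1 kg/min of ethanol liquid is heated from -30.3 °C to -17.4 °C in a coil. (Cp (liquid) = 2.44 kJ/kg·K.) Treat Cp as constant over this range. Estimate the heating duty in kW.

Q = ṁ·Cp·ΔT = 337.1 × 2.44 × (-17.4 − -30.3) = 10611 kJ/min
Converting: 10611 / 60 s = 176.84 kW

Q = 177 kW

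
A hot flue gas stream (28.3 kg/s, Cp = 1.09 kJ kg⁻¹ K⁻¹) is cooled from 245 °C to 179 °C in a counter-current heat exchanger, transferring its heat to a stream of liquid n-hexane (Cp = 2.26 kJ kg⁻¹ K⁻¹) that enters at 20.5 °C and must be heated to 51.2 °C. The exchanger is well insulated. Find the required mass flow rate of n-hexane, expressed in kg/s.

Heat released by hot stream: Q = 28.3 × 1.09 × (245 − 179) = 2035.9 kJ/s
Energy balance on cold side (adiabatic exchanger): Q = ṁ_c·Cp_c·(T_c,out − T_c,in)
ṁ_c = 2035.9 / [2.26 × (51.2 − 20.5)] = 29.343 kg/s

ṁ_c = 29.3 kg/s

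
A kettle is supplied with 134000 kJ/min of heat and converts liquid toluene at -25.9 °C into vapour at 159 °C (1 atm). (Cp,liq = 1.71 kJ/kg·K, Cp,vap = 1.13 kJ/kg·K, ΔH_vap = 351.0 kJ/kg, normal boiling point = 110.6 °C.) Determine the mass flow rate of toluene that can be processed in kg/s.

Δh = 1.71×(110.6−-25.9) + 351.0 + 1.13×(159−110.6) = 639.11 kJ/kg
Q = 134000 kJ/min = 2233.3 kJ/s = 2233.3 kJ/s
ṁ = Q/Δh = 2233.3 / 639.11 = 3.4945 kg/s

ṁ = 3.49 kg/s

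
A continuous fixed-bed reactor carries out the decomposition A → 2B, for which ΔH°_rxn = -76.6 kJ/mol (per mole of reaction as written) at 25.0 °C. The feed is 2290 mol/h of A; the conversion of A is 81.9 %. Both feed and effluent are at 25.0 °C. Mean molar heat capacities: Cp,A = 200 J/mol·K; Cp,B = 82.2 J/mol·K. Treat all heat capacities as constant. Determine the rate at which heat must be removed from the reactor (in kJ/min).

Extent of reaction ξ = 0.819 × 2290 = 1875.5 mol/h
Reaction term: ξ·ΔH°_rxn = 1875.5 × -76.6 = -143660 kJ/h
Q = ΔH = -143660 kJ/h = -39.907 kW
Heat removed = 2394.4 kJ/min

Q_out = 2390 kJ/min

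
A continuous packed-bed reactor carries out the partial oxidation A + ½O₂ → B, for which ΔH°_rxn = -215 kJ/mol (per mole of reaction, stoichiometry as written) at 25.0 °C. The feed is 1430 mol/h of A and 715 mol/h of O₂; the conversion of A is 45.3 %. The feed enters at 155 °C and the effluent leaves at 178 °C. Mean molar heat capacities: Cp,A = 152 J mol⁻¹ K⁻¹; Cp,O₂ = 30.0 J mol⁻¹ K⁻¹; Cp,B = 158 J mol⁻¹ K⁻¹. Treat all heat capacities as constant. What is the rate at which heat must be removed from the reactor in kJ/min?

Q_out = 2240 kJ/min

Extent of reaction ξ = 0.453 × 1430 = 647.79 mol/h
Reaction term: ξ·ΔH°_rxn = 647.79 × -215 = -139270 kJ/h
Sensible, feed 155→25 °C: -31045 kJ/h
Outlet flows (mol/h): A 782.21, O₂ 391.11, B 647.79
Sensible, products 25→178 °C: 35646 kJ/h
Q = ΔH = -134670 kJ/h = -37.41 kW
Heat removed = 2244.6 kJ/min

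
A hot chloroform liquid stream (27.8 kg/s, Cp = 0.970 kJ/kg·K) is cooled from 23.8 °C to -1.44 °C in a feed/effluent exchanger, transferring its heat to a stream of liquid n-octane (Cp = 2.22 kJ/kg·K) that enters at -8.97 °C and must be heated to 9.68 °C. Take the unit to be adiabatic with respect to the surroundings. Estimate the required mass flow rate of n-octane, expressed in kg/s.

Heat released by hot stream: Q = 27.8 × 0.970 × (23.8 − -1.44) = 680.62 kJ/s
Energy balance on cold side (adiabatic exchanger): Q = ṁ_c·Cp_c·(T_c,out − T_c,in)
ṁ_c = 680.62 / [2.22 × (9.68 − -8.97)] = 16.439 kg/s

ṁ_c = 16.4 kg/s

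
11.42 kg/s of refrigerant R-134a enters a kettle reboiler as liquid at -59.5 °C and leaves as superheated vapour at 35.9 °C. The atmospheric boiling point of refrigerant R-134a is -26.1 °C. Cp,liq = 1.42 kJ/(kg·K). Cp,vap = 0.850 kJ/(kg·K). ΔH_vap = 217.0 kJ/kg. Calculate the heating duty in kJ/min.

Q = 217000 kJ/min

liquid -59.5→-26.1 °C: 47.428 kJ/kg
vaporisation at -26.1 °C: 217 kJ/kg
vapour -26.1→35.9 °C: 52.7 kJ/kg
Δh = 47.428 + 217 + 52.7 = 317.13 kJ/kg
Q = ṁ·Δh = 11.42 kg/s × 317.13 kJ/kg = 3621.6 kJ/s
|Q| = 3621.6 kW = 217300 kJ/min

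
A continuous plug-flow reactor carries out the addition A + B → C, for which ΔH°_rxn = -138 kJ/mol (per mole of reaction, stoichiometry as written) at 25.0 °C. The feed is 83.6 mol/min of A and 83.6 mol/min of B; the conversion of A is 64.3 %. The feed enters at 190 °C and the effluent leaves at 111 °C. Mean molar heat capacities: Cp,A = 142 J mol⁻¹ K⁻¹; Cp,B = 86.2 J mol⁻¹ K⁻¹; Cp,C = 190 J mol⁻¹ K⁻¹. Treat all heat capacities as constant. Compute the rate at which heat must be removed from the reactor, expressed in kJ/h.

Extent of reaction ξ = 0.643 × 83.6 = 53.755 mol/min
Reaction term: ξ·ΔH°_rxn = 53.755 × -138 = -7418.2 kJ/min
Sensible, feed 190→25 °C: -3147.8 kJ/min
Outlet flows (mol/min): A 29.845, B 29.845, C 53.755
Sensible, products 25→111 °C: 1464.1 kJ/min
Q = ΔH = -9101.9 kJ/min = -151.7 kW
Heat removed = 546110 kJ/h

Q_out = 546000 kJ/h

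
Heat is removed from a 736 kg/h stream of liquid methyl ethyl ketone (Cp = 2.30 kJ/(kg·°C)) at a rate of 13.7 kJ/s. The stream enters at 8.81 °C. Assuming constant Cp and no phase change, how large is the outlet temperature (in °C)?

Q = 13.7 kJ/s = 49320 kJ/h
ΔT = Q/(ṁ·Cp) = 49320/(736×2.30) = 29.135 K
T_out = 8.81 − 29.135 = -20.325 °C

T_out = -20.3 °C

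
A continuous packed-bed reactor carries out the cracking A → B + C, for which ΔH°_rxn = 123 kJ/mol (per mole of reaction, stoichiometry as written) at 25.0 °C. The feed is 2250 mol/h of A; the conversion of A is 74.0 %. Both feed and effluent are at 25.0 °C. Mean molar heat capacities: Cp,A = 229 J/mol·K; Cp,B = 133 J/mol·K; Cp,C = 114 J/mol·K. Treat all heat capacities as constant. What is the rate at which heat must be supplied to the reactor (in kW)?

Q_in = 56.9 kW

Extent of reaction ξ = 0.740 × 2250 = 1665 mol/h
Reaction term: ξ·ΔH°_rxn = 1665 × 123 = 204800 kJ/h
Q = ΔH = 204800 kJ/h = 56.888 kW
Heat supplied = 56.888 kW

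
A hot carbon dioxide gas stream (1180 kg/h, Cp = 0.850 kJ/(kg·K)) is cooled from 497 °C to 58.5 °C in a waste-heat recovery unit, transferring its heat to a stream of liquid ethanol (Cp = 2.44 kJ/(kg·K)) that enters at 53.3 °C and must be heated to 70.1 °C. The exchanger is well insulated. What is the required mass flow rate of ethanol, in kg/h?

ṁ_c = 10700 kg/h

Heat released by hot stream: Q = 1180 × 0.850 × (497 − 58.5) = 439820 kJ/h
Energy balance on cold side (adiabatic exchanger): Q = ṁ_c·Cp_c·(T_c,out − T_c,in)
ṁ_c = 439820 / [2.44 × (70.1 − 53.3)] = 10729 kg/h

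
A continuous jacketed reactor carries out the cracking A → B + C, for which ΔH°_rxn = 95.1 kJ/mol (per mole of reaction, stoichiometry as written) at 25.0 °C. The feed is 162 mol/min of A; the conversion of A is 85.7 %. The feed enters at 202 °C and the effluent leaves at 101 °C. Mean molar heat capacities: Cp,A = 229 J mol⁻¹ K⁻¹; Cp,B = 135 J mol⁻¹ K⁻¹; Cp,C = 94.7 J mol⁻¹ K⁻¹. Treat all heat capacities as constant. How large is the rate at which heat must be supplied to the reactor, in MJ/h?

Extent of reaction ξ = 0.857 × 162 = 138.83 mol/min
Reaction term: ξ·ΔH°_rxn = 138.83 × 95.1 = 13203 kJ/min
Sensible, feed 202→25 °C: -6566.3 kJ/min
Outlet flows (mol/min): A 23.166, B 138.83, C 138.83
Sensible, products 25→101 °C: 2826.8 kJ/min
Q = ΔH = 9463.6 kJ/min = 157.73 kW
Heat supplied = 567.82 MJ/h

Q_in = 568 MJ/h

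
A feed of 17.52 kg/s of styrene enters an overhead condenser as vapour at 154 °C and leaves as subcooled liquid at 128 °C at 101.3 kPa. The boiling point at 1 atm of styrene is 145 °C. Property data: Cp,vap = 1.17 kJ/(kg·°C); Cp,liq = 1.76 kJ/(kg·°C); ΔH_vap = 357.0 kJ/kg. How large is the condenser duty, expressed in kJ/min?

vapour 154→145 °C: -10.53 kJ/kg
condensation at 145 °C: -357 kJ/kg
liquid 145→128 °C: -29.92 kJ/kg
Δh = -10.53 + -357 + -29.92 = -397.45 kJ/kg
Q = ṁ·Δh = 17.52 kg/s × -397.45 kJ/kg = -6963.3 kJ/s
|Q| = 6963.3 kW = 417800 kJ/min

Q_c = 418000 kJ/min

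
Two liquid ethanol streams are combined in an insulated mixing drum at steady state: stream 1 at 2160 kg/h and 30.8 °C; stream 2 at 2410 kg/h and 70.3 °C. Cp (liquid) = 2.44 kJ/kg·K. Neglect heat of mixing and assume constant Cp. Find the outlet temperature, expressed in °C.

T_out = 51.6 °C

No heat crosses the boundary, so H_out = H_in.
Σ ṁᵢCp,ᵢTᵢ = 2160×2.44×30.8 + 2410×2.44×70.3 = 575720
Σ ṁᵢCp,ᵢ = 2160×2.44 + 2410×2.44 = 11151
T_out = 575720 / 11151 = 51.63 °C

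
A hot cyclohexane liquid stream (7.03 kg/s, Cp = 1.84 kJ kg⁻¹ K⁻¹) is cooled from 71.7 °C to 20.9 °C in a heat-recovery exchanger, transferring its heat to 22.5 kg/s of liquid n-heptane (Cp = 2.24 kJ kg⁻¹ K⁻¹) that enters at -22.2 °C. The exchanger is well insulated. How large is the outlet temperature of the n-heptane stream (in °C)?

T_c,out = -9.16 °C

Heat released by hot stream: Q = 7.03 × 1.84 × (71.7 − 20.9) = 657.11 kJ/s
Energy balance on cold side (adiabatic exchanger): Q = ṁ_c·Cp_c·(T_c,out − T_c,in)
T_c,out = -22.2 + 657.11/(22.5 × 2.24) = -9.1621 °C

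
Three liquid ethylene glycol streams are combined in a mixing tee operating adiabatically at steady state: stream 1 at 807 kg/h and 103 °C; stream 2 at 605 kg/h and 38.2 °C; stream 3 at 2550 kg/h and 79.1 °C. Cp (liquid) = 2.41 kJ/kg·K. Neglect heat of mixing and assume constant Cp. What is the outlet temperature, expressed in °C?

No heat crosses the boundary, so H_out = H_in.
Σ ṁᵢCp,ᵢTᵢ = 807×2.41×103 + 605×2.41×38.2 + 2550×2.41×79.1 = 742130
Σ ṁᵢCp,ᵢ = 807×2.41 + 605×2.41 + 2550×2.41 = 9548.4
T_out = 742130 / 9548.4 = 77.723 °C

T_out = 77.7 °C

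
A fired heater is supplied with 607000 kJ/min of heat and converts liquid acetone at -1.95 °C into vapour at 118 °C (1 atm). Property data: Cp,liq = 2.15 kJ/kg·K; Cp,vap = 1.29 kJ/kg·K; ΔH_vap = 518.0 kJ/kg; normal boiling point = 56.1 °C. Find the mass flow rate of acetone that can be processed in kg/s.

Δh = 2.15×(56.1−-1.95) + 518.0 + 1.29×(118−56.1) = 722.66 kJ/kg
Q = 607000 kJ/min = 10117 kJ/s = 10117 kJ/s
ṁ = Q/Δh = 10117 / 722.66 = 13.999 kg/s

ṁ = 14.0 kg/s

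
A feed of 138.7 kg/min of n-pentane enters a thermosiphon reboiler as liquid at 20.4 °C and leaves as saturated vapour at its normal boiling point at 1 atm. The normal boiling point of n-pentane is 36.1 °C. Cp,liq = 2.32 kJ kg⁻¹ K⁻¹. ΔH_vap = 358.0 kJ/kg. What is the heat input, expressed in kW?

liquid 20.4→36.1 °C: 36.424 kJ/kg
vaporisation at 36.1 °C: 358 kJ/kg
Δh = 36.424 + 358 = 394.42 kJ/kg
Q = ṁ·Δh = 138.7 kg/min × 394.42 kJ/kg = 54707 kJ/min
|Q| = 911.78 kW

Q = 912 kW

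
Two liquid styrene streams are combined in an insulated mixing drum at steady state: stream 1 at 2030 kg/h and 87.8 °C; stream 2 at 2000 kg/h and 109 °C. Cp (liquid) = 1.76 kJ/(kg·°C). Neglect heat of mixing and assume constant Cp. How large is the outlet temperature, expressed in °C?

Energy balance with Q = 0: Σ ṁᵢCp,ᵢ(T_out − Tᵢ) = 0
Σ ṁᵢCp,ᵢTᵢ = 2030×1.76×87.8 + 2000×1.76×109 = 697370
Σ ṁᵢCp,ᵢ = 2030×1.76 + 2000×1.76 = 7092.8
T_out = 697370 / 7092.8 = 98.321 °C

T_out = 98.3 °C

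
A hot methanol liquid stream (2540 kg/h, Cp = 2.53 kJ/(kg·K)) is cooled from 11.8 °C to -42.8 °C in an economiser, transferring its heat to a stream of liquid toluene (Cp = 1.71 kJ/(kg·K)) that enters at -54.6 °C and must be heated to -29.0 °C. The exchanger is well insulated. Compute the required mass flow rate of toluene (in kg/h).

ṁ_c = 8020 kg/h

Heat released by hot stream: Q = 2540 × 2.53 × (11.8 − -42.8) = 350870 kJ/h
Energy balance on cold side (adiabatic exchanger): Q = ṁ_c·Cp_c·(T_c,out − T_c,in)
ṁ_c = 350870 / [1.71 × (-29.0 − -54.6)] = 8015.1 kg/h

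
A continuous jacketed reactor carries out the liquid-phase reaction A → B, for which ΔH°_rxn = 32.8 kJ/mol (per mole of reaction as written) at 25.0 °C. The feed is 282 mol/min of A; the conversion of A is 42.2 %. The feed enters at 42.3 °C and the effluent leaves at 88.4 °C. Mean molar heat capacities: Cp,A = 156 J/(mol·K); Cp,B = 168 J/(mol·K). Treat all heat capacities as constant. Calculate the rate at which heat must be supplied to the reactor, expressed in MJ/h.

Q_in = 361 MJ/h

Extent of reaction ξ = 0.422 × 282 = 119 mol/min
Reaction term: ξ·ΔH°_rxn = 119 × 32.8 = 3903.3 kJ/min
Sensible, feed 42.3→25 °C: -761.06 kJ/min
Outlet flows (mol/min): A 163, B 119
Sensible, products 25→88.4 °C: 2879.6 kJ/min
Q = ΔH = 6021.9 kJ/min = 100.37 kW
Heat supplied = 361.31 MJ/h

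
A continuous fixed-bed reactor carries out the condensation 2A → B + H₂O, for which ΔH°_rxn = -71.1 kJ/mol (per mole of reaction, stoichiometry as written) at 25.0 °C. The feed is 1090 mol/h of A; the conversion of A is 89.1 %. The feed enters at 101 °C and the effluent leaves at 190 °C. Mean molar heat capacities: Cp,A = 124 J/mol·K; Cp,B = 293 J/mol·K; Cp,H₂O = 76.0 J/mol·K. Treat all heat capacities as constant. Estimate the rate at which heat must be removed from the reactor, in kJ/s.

Extent of reaction ξ = 0.891 × 1090 / 2 = 485.6 mol/h
Reaction term: ξ·ΔH°_rxn = 485.6 × -71.1 = -34526 kJ/h
Sensible, feed 101→25 °C: -10272 kJ/h
Outlet flows (mol/h): A 118.81, B 485.6, H₂O 485.6
Sensible, products 25→190 °C: 31996 kJ/h
Q = ΔH = -12802 kJ/h = -3.556 kW
Heat removed = 3.556 kJ/s

Q_out = 3.56 kJ/s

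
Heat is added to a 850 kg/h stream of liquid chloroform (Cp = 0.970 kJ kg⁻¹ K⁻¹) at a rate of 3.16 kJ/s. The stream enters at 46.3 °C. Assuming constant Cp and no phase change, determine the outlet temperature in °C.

T_out = 60.1 °C

Q = 3.16 kJ/s = 11376 kJ/h
ΔT = Q/(ṁ·Cp) = 11376/(850×0.970) = 13.797 K
T_out = 46.3 + 13.797 = 60.097 °C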